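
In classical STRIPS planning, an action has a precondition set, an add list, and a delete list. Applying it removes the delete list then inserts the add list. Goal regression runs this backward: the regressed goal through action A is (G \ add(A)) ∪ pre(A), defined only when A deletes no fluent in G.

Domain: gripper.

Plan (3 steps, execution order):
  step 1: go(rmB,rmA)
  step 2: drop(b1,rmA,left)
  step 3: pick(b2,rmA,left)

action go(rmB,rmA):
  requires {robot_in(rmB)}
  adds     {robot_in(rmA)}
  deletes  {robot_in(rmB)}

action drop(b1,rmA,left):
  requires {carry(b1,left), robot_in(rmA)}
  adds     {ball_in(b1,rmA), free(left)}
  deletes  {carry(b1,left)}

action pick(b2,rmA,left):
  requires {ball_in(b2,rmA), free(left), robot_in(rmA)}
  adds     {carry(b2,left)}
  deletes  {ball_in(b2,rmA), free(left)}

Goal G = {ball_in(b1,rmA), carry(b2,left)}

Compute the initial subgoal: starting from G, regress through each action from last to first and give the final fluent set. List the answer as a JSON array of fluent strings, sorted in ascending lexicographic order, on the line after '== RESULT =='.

Work backward from the goal:
  through step 3 (pick(b2,rmA,left)): drop {carry(b2,left)}, keep {ball_in(b1,rmA)}, require {ball_in(b2,rmA), free(left), robot_in(rmA)}
    → {ball_in(b1,rmA), ball_in(b2,rmA), free(left), robot_in(rmA)}
  through step 2 (drop(b1,rmA,left)): drop {ball_in(b1,rmA), free(left)}, keep {ball_in(b2,rmA), robot_in(rmA)}, require {carry(b1,left), robot_in(rmA)}
    → {ball_in(b2,rmA), carry(b1,left), robot_in(rmA)}
  through step 1 (go(rmB,rmA)): drop {robot_in(rmA)}, keep {ball_in(b2,rmA), carry(b1,left)}, require {robot_in(rmB)}
    → {ball_in(b2,rmA), carry(b1,left), robot_in(rmB)}

== RESULT ==
["ball_in(b2,rmA)", "carry(b1,left)", "robot_in(rmB)"]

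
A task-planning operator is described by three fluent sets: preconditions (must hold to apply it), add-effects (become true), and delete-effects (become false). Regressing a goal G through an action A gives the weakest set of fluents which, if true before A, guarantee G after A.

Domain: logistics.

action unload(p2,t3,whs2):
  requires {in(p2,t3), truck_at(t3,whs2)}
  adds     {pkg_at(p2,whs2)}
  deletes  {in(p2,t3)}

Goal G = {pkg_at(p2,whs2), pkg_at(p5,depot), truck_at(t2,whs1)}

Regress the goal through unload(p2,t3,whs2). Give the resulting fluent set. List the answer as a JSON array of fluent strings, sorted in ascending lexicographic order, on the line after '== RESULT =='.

Regress:
  G ∩ del = {}  (empty — regression defined)
  G \ add = {pkg_at(p2,whs2), pkg_at(p5,depot), truck_at(t2,whs1)} \ {pkg_at(p2,whs2)} = {pkg_at(p5,depot), truck_at(t2,whs1)}
  ∪ pre   = {pkg_at(p5,depot), truck_at(t2,whs1)} ∪ {in(p2,t3), truck_at(t3,whs2)}
          = {in(p2,t3), pkg_at(p5,depot), truck_at(t2,whs1), truck_at(t3,whs2)}

== RESULT ==
["in(p2,t3)", "pkg_at(p5,depot)", "truck_at(t2,whs1)", "truck_at(t3,whs2)"]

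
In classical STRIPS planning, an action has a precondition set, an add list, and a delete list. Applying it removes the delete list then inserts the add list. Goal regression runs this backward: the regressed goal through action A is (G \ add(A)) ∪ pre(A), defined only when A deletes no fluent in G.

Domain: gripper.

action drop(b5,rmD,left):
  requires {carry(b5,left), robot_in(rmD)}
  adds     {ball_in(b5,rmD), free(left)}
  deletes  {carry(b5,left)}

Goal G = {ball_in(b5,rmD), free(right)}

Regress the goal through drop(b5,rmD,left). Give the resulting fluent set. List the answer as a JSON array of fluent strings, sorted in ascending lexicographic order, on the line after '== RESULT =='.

Compute (G \ add) ∪ pre:
  G ∩ del = {}  (empty — regression defined)
  G \ add = {ball_in(b5,rmD), free(right)} \ {ball_in(b5,rmD), free(left)} = {free(right)}
  ∪ pre   = {free(right)} ∪ {carry(b5,left), robot_in(rmD)}
          = {carry(b5,left), free(right), robot_in(rmD)}

== RESULT ==
["carry(b5,left)", "free(right)", "robot_in(rmD)"]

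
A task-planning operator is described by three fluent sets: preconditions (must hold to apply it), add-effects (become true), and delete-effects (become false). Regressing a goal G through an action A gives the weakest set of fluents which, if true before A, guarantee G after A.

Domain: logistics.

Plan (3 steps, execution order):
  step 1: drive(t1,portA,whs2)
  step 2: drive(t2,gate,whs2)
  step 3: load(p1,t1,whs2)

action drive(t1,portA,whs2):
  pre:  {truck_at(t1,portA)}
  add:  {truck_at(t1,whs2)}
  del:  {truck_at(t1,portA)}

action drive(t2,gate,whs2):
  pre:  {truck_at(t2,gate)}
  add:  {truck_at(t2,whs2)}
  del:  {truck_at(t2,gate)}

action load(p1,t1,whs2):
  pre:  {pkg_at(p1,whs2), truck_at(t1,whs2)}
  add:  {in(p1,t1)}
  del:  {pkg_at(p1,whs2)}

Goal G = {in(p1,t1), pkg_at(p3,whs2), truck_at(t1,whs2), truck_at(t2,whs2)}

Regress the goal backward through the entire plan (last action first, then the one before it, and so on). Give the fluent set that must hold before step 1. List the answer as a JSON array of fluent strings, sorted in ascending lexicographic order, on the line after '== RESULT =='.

Regress step by step:
  through step 3 (load(p1,t1,whs2)): drop {in(p1,t1)}, keep {pkg_at(p3,whs2), truck_at(t1,whs2), truck_at(t2,whs2)}, require {pkg_at(p1,whs2), truck_at(t1,whs2)}
    → {pkg_at(p1,whs2), pkg_at(p3,whs2), truck_at(t1,whs2), truck_at(t2,whs2)}
  through step 2 (drive(t2,gate,whs2)): drop {truck_at(t2,whs2)}, keep {pkg_at(p1,whs2), pkg_at(p3,whs2), truck_at(t1,whs2)}, require {truck_at(t2,gate)}
    → {pkg_at(p1,whs2), pkg_at(p3,whs2), truck_at(t1,whs2), truck_at(t2,gate)}
  through step 1 (drive(t1,portA,whs2)): drop {truck_at(t1,whs2)}, keep {pkg_at(p1,whs2), pkg_at(p3,whs2), truck_at(t2,gate)}, require {truck_at(t1,portA)}
    → {pkg_at(p1,whs2), pkg_at(p3,whs2), truck_at(t1,portA), truck_at(t2,gate)}

== RESULT ==
["pkg_at(p1,whs2)", "pkg_at(p3,whs2)", "truck_at(t1,portA)", "truck_at(t2,gate)"]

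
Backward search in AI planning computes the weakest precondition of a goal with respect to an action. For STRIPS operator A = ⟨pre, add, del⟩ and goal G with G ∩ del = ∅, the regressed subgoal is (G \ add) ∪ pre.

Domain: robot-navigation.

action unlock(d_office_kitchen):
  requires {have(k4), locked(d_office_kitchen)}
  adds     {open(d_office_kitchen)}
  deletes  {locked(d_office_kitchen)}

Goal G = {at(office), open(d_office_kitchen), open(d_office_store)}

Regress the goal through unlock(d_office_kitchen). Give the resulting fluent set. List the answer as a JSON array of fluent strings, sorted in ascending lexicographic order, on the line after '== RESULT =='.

Regress:
  G ∩ del = {}  (empty — regression defined)
  G \ add = {at(office), open(d_office_kitchen), open(d_office_store)} \ {open(d_office_kitchen)} = {at(office), open(d_office_store)}
  ∪ pre   = {at(office), open(d_office_store)} ∪ {have(k4), locked(d_office_kitchen)}
          = {at(office), have(k4), locked(d_office_kitchen), open(d_office_store)}

== RESULT ==
["at(office)", "have(k4)", "locked(d_office_kitchen)", "open(d_office_store)"]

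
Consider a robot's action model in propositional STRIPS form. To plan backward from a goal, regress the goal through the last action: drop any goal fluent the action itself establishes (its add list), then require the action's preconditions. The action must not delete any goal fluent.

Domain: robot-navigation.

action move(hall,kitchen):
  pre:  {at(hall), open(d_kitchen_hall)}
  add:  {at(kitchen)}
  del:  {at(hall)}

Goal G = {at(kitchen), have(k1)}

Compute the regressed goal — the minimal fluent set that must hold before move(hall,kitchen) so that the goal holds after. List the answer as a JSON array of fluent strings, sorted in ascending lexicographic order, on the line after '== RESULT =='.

Regress:
  G ∩ del = {}  (empty — regression defined)
  G \ add = {at(kitchen), have(k1)} \ {at(kitchen)} = {have(k1)}
  ∪ pre   = {have(k1)} ∪ {at(hall), open(d_kitchen_hall)}
          = {at(hall), have(k1), open(d_kitchen_hall)}

== RESULT ==
["at(hall)", "have(k1)", "open(d_kitchen_hall)"]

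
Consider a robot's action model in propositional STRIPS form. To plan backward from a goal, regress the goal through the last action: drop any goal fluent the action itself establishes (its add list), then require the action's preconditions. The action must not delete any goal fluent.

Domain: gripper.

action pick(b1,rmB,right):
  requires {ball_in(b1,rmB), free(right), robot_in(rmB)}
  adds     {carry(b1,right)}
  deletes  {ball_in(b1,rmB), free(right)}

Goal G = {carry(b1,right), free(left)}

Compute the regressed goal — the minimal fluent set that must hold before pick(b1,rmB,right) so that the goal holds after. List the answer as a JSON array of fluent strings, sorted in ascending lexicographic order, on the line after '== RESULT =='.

Regress:
  G ∩ del = {}  (empty — regression defined)
  G \ add = {carry(b1,right), free(left)} \ {carry(b1,right)} = {free(left)}
  ∪ pre   = {free(left)} ∪ {ball_in(b1,rmB), free(right), robot_in(rmB)}
          = {ball_in(b1,rmB), free(left), free(right), robot_in(rmB)}

== RESULT ==
["ball_in(b1,rmB)", "free(left)", "free(right)", "robot_in(rmB)"]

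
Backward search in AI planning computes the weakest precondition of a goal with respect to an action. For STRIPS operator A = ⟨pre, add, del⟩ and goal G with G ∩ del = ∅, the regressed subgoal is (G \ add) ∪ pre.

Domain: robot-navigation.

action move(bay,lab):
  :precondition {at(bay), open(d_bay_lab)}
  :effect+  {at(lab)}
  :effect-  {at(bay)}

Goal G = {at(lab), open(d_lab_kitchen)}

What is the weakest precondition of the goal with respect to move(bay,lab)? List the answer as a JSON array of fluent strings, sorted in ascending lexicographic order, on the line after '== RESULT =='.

Regress:
  G ∩ del = {}  (empty — regression defined)
  G \ add = {at(lab), open(d_lab_kitchen)} \ {at(lab)} = {open(d_lab_kitchen)}
  ∪ pre   = {open(d_lab_kitchen)} ∪ {at(bay), open(d_bay_lab)}
          = {at(bay), open(d_bay_lab), open(d_lab_kitchen)}

== RESULT ==
["at(bay)", "open(d_bay_lab)", "open(d_lab_kitchen)"]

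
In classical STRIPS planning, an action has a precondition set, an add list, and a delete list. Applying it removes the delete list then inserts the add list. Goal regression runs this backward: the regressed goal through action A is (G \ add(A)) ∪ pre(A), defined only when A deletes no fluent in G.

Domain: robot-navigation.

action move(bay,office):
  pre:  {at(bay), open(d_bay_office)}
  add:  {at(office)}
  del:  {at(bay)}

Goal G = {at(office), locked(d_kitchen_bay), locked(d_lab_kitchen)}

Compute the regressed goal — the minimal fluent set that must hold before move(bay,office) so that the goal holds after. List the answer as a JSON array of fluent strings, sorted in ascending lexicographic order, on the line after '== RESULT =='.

Compute (G \ add) ∪ pre:
  G ∩ del = {}  (empty — regression defined)
  G \ add = {at(office), locked(d_kitchen_bay), locked(d_lab_kitchen)} \ {at(office)} = {locked(d_kitchen_bay), locked(d_lab_kitchen)}
  ∪ pre   = {locked(d_kitchen_bay), locked(d_lab_kitchen)} ∪ {at(bay), open(d_bay_office)}
          = {at(bay), locked(d_kitchen_bay), locked(d_lab_kitchen), open(d_bay_office)}

== RESULT ==
["at(bay)", "locked(d_kitchen_bay)", "locked(d_lab_kitchen)", "open(d_bay_office)"]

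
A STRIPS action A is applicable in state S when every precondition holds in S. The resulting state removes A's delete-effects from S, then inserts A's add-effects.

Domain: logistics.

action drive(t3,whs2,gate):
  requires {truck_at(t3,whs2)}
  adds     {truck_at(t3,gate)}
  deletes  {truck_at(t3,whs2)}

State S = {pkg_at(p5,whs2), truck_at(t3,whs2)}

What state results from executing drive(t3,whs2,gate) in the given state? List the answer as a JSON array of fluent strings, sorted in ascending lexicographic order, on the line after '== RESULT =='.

Progress:
  pre ⊆ S: {truck_at(t3,whs2)} ⊆ S  — applicable
  S \ del = {pkg_at(p5,whs2)}
  ∪ add   = {pkg_at(p5,whs2), truck_at(t3,gate)}

== RESULT ==
["pkg_at(p5,whs2)", "truck_at(t3,gate)"]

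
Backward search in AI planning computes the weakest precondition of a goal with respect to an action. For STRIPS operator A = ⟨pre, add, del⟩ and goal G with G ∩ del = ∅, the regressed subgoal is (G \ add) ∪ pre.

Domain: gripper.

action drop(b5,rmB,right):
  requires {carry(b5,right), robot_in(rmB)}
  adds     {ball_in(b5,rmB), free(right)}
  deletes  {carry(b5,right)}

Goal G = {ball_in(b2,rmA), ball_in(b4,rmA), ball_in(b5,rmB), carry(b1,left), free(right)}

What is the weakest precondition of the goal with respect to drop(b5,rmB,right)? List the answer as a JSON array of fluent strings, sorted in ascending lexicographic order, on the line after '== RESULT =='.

Regress:
  G ∩ del = {}  (empty — regression defined)
  G \ add = {ball_in(b2,rmA), ball_in(b4,rmA), ball_in(b5,rmB), carry(b1,left), free(right)} \ {ball_in(b5,rmB), free(right)} = {ball_in(b2,rmA), ball_in(b4,rmA), carry(b1,left)}
  ∪ pre   = {ball_in(b2,rmA), ball_in(b4,rmA), carry(b1,left)} ∪ {carry(b5,right), robot_in(rmB)}
          = {ball_in(b2,rmA), ball_in(b4,rmA), carry(b1,left), carry(b5,right), robot_in(rmB)}

== RESULT ==
["ball_in(b2,rmA)", "ball_in(b4,rmA)", "carry(b1,left)", "carry(b5,right)", "robot_in(rmB)"]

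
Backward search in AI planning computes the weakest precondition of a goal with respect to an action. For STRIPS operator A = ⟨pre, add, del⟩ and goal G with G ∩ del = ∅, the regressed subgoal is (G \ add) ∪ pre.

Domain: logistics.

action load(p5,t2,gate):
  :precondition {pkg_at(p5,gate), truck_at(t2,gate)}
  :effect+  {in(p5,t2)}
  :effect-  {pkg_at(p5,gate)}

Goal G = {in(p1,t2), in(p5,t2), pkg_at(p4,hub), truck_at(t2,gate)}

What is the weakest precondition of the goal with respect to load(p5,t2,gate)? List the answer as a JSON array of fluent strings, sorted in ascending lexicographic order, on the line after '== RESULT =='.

Compute (G \ add) ∪ pre:
  G ∩ del = {}  (empty — regression defined)
  G \ add = {in(p1,t2), in(p5,t2), pkg_at(p4,hub), truck_at(t2,gate)} \ {in(p5,t2)} = {in(p1,t2), pkg_at(p4,hub), truck_at(t2,gate)}
  ∪ pre   = {in(p1,t2), pkg_at(p4,hub), truck_at(t2,gate)} ∪ {pkg_at(p5,gate), truck_at(t2,gate)}
          = {in(p1,t2), pkg_at(p4,hub), pkg_at(p5,gate), truck_at(t2,gate)}

== RESULT ==
["in(p1,t2)", "pkg_at(p4,hub)", "pkg_at(p5,gate)", "truck_at(t2,gate)"]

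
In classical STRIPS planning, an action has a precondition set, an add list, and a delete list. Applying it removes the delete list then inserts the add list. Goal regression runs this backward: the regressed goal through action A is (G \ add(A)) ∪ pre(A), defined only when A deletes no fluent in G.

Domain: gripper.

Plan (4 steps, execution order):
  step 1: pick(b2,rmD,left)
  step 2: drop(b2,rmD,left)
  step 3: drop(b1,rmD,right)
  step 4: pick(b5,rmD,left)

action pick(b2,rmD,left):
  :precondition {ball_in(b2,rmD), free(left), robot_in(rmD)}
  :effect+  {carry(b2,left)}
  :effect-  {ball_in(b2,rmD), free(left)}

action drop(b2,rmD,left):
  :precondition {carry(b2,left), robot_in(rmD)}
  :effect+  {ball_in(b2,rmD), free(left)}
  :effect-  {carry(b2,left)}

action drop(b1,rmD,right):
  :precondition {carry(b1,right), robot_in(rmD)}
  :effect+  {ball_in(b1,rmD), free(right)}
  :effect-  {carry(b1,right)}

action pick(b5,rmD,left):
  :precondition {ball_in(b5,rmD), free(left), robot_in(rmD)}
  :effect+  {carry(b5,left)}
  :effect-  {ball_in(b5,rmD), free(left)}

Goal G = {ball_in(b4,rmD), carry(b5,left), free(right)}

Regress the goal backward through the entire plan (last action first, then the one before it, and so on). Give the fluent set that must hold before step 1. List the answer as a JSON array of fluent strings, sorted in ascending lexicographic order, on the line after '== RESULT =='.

Work backward from the goal:
  through step 4 (pick(b5,rmD,left)): drop {carry(b5,left)}, keep {ball_in(b4,rmD), free(right)}, require {ball_in(b5,rmD), free(left), robot_in(rmD)}
    → {ball_in(b4,rmD), ball_in(b5,rmD), free(left), free(right), robot_in(rmD)}
  through step 3 (drop(b1,rmD,right)): drop {free(right)}, keep {ball_in(b4,rmD), ball_in(b5,rmD), free(left), robot_in(rmD)}, require {carry(b1,right), robot_in(rmD)}
    → {ball_in(b4,rmD), ball_in(b5,rmD), carry(b1,right), free(left), robot_in(rmD)}
  through step 2 (drop(b2,rmD,left)): drop {free(left)}, keep {ball_in(b4,rmD), ball_in(b5,rmD), carry(b1,right), robot_in(rmD)}, require {carry(b2,left), robot_in(rmD)}
    → {ball_in(b4,rmD), ball_in(b5,rmD), carry(b1,right), carry(b2,left), robot_in(rmD)}
  through step 1 (pick(b2,rmD,left)): drop {carry(b2,left)}, keep {ball_in(b4,rmD), ball_in(b5,rmD), carry(b1,right), robot_in(rmD)}, require {ball_in(b2,rmD), free(left), robot_in(rmD)}
    → {ball_in(b2,rmD), ball_in(b4,rmD), ball_in(b5,rmD), carry(b1,right), free(left), robot_in(rmD)}

== RESULT ==
["ball_in(b2,rmD)", "ball_in(b4,rmD)", "ball_in(b5,rmD)", "carry(b1,right)", "free(left)", "robot_in(rmD)"]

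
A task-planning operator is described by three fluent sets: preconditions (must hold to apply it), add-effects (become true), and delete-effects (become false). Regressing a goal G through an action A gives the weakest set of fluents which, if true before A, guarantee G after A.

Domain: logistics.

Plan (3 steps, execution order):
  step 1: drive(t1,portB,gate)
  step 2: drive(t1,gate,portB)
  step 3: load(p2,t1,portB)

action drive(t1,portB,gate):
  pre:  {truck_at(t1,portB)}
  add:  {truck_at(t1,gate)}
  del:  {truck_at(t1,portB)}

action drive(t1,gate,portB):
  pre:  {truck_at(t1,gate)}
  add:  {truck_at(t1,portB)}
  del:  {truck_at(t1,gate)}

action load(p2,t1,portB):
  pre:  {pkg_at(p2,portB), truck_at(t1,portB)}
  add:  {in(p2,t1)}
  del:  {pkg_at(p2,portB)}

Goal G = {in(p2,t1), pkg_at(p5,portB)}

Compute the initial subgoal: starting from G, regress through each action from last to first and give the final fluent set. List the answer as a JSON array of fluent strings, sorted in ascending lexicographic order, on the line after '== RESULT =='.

Regress step by step:
  through step 3 (load(p2,t1,portB)): drop {in(p2,t1)}, keep {pkg_at(p5,portB)}, require {pkg_at(p2,portB), truck_at(t1,portB)}
    → {pkg_at(p2,portB), pkg_at(p5,portB), truck_at(t1,portB)}
  through step 2 (drive(t1,gate,portB)): drop {truck_at(t1,portB)}, keep {pkg_at(p2,portB), pkg_at(p5,portB)}, require {truck_at(t1,gate)}
    → {pkg_at(p2,portB), pkg_at(p5,portB), truck_at(t1,gate)}
  through step 1 (drive(t1,portB,gate)): drop {truck_at(t1,gate)}, keep {pkg_at(p2,portB), pkg_at(p5,portB)}, require {truck_at(t1,portB)}
    → {pkg_at(p2,portB), pkg_at(p5,portB), truck_at(t1,portB)}

== RESULT ==
["pkg_at(p2,portB)", "pkg_at(p5,portB)", "truck_at(t1,portB)"]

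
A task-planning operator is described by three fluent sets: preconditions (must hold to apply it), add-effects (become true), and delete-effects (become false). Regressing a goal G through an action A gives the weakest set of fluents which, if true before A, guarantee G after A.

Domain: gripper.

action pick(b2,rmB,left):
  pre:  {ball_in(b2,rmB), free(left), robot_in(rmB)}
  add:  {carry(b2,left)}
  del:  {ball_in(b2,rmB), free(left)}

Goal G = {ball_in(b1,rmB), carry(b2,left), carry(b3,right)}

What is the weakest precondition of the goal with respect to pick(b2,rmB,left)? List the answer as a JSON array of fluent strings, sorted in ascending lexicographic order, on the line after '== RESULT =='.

Regress:
  G ∩ del = {}  (empty — regression defined)
  G \ add = {ball_in(b1,rmB), carry(b2,left), carry(b3,right)} \ {carry(b2,left)} = {ball_in(b1,rmB), carry(b3,right)}
  ∪ pre   = {ball_in(b1,rmB), carry(b3,right)} ∪ {ball_in(b2,rmB), free(left), robot_in(rmB)}
          = {ball_in(b1,rmB), ball_in(b2,rmB), carry(b3,right), free(left), robot_in(rmB)}

== RESULT ==
["ball_in(b1,rmB)", "ball_in(b2,rmB)", "carry(b3,right)", "free(left)", "robot_in(rmB)"]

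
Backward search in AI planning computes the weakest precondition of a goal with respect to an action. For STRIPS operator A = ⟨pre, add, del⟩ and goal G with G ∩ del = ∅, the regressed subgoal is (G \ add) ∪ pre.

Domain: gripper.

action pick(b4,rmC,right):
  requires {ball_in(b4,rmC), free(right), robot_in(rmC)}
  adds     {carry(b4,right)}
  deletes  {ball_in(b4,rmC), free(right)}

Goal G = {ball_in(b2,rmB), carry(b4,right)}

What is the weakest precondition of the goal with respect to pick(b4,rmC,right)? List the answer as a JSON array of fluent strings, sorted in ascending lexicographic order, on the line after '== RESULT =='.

Regress:
  G ∩ del = {}  (empty — regression defined)
  G \ add = {ball_in(b2,rmB), carry(b4,right)} \ {carry(b4,right)} = {ball_in(b2,rmB)}
  ∪ pre   = {ball_in(b2,rmB)} ∪ {ball_in(b4,rmC), free(right), robot_in(rmC)}
          = {ball_in(b2,rmB), ball_in(b4,rmC), free(right), robot_in(rmC)}

== RESULT ==
["ball_in(b2,rmB)", "ball_in(b4,rmC)", "free(right)", "robot_in(rmC)"]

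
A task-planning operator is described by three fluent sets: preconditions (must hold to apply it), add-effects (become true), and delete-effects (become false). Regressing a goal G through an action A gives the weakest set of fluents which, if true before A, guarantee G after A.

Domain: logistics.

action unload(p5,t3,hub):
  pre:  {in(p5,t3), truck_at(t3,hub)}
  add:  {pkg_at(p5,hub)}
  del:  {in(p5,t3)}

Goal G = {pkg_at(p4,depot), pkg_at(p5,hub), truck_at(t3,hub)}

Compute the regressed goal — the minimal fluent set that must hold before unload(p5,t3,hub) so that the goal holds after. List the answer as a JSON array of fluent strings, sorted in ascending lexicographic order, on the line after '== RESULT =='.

Compute (G \ add) ∪ pre:
  G ∩ del = {}  (empty — regression defined)
  G \ add = {pkg_at(p4,depot), pkg_at(p5,hub), truck_at(t3,hub)} \ {pkg_at(p5,hub)} = {pkg_at(p4,depot), truck_at(t3,hub)}
  ∪ pre   = {pkg_at(p4,depot), truck_at(t3,hub)} ∪ {in(p5,t3), truck_at(t3,hub)}
          = {in(p5,t3), pkg_at(p4,depot), truck_at(t3,hub)}

== RESULT ==
["in(p5,t3)", "pkg_at(p4,depot)", "truck_at(t3,hub)"]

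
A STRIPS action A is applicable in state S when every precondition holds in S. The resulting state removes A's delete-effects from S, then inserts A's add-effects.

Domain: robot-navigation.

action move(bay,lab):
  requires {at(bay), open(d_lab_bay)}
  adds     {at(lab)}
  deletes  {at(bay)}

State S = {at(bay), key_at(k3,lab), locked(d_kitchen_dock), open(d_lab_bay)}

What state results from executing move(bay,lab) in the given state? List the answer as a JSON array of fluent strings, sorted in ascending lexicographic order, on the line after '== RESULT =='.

Progress:
  pre ⊆ S: {at(bay), open(d_lab_bay)} ⊆ S  — applicable
  S \ del = {key_at(k3,lab), locked(d_kitchen_dock), open(d_lab_bay)}
  ∪ add   = {at(lab), key_at(k3,lab), locked(d_kitchen_dock), open(d_lab_bay)}

== RESULT ==
["at(lab)", "key_at(k3,lab)", "locked(d_kitchen_dock)", "open(d_lab_bay)"]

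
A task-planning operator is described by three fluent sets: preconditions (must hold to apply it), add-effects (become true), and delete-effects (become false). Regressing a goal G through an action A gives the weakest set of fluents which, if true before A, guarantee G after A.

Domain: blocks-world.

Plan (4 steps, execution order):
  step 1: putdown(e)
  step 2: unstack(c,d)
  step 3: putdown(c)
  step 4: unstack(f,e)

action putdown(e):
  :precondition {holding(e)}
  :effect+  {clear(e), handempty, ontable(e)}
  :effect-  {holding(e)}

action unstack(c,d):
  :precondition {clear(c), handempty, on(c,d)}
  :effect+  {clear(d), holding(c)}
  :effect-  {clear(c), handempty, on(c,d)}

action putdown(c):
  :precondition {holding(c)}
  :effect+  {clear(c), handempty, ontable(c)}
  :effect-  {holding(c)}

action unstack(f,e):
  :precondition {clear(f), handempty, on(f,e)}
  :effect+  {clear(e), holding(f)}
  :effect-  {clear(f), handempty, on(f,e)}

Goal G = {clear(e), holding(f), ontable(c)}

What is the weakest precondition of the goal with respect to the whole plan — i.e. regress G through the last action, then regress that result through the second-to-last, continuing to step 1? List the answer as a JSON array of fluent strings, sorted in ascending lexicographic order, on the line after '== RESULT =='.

Regress step by step:
  through step 4 (unstack(f,e)): drop {clear(e), holding(f)}, keep {ontable(c)}, require {clear(f), handempty, on(f,e)}
    → {clear(f), handempty, on(f,e), ontable(c)}
  through step 3 (putdown(c)): drop {handempty, ontable(c)}, keep {clear(f), on(f,e)}, require {holding(c)}
    → {clear(f), holding(c), on(f,e)}
  through step 2 (unstack(c,d)): drop {holding(c)}, keep {clear(f), on(f,e)}, require {clear(c), handempty, on(c,d)}
    → {clear(c), clear(f), handempty, on(c,d), on(f,e)}
  through step 1 (putdown(e)): drop {handempty}, keep {clear(c), clear(f), on(c,d), on(f,e)}, require {holding(e)}
    → {clear(c), clear(f), holding(e), on(c,d), on(f,e)}

== RESULT ==
["clear(c)", "clear(f)", "holding(e)", "on(c,d)", "on(f,e)"]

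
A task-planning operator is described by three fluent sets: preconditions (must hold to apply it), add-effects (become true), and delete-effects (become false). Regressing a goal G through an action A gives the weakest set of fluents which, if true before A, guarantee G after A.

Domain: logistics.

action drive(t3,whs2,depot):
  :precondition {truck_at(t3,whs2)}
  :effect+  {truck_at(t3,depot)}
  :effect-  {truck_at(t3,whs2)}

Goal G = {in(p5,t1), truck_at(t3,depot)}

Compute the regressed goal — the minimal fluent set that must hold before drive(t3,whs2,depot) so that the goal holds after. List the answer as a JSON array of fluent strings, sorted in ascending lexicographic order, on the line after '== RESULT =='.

Compute (G \ add) ∪ pre:
  G ∩ del = {}  (empty — regression defined)
  G \ add = {in(p5,t1), truck_at(t3,depot)} \ {truck_at(t3,depot)} = {in(p5,t1)}
  ∪ pre   = {in(p5,t1)} ∪ {truck_at(t3,whs2)}
          = {in(p5,t1), truck_at(t3,whs2)}

== RESULT ==
["in(p5,t1)", "truck_at(t3,whs2)"]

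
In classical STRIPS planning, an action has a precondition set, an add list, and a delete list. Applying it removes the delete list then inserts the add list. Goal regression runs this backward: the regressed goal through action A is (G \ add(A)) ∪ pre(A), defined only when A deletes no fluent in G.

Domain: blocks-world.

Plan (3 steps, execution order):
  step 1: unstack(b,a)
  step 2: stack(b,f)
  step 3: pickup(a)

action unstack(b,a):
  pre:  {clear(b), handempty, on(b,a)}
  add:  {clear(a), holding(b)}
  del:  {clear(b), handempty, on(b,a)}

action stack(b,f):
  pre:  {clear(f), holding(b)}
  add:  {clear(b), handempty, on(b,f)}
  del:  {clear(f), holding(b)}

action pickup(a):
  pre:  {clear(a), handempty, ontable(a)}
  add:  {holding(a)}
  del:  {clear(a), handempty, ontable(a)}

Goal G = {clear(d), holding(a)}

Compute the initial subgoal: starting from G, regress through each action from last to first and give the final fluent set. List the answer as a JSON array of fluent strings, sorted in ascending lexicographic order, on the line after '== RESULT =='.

Work backward from the goal:
  through step 3 (pickup(a)): drop {holding(a)}, keep {clear(d)}, require {clear(a), handempty, ontable(a)}
    → {clear(a), clear(d), handempty, ontable(a)}
  through step 2 (stack(b,f)): drop {handempty}, keep {clear(a), clear(d), ontable(a)}, require {clear(f), holding(b)}
    → {clear(a), clear(d), clear(f), holding(b), ontable(a)}
  through step 1 (unstack(b,a)): drop {clear(a), holding(b)}, keep {clear(d), clear(f), ontable(a)}, require {clear(b), handempty, on(b,a)}
    → {clear(b), clear(d), clear(f), handempty, on(b,a), ontable(a)}

== RESULT ==
["clear(b)", "clear(d)", "clear(f)", "handempty", "on(b,a)", "ontable(a)"]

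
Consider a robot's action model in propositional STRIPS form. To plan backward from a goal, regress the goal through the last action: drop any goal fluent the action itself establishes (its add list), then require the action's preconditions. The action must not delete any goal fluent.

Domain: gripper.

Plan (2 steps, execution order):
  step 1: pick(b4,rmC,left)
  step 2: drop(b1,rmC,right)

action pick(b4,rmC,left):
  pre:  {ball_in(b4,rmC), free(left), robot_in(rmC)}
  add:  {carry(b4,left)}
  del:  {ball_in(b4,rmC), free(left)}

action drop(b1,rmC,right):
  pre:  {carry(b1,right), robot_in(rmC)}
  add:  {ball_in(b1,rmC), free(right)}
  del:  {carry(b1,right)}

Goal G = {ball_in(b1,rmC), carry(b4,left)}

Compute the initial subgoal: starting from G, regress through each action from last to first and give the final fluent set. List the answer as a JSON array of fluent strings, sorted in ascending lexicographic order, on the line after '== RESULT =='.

Work backward from the goal:
  through step 2 (drop(b1,rmC,right)): drop {ball_in(b1,rmC)}, keep {carry(b4,left)}, require {carry(b1,right), robot_in(rmC)}
    → {carry(b1,right), carry(b4,left), robot_in(rmC)}
  through step 1 (pick(b4,rmC,left)): drop {carry(b4,left)}, keep {carry(b1,right), robot_in(rmC)}, require {ball_in(b4,rmC), free(left), robot_in(rmC)}
    → {ball_in(b4,rmC), carry(b1,right), free(left), robot_in(rmC)}

== RESULT ==
["ball_in(b4,rmC)", "carry(b1,right)", "free(left)", "robot_in(rmC)"]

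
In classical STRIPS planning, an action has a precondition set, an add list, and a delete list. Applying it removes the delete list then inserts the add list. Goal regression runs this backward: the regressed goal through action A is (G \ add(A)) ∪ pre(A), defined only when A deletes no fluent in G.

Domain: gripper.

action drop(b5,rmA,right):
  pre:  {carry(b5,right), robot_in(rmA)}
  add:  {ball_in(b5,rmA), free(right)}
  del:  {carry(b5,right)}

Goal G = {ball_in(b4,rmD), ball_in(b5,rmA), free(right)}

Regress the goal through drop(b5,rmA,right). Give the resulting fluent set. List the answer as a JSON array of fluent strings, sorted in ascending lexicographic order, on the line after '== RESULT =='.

Regress:
  G ∩ del = {}  (empty — regression defined)
  G \ add = {ball_in(b4,rmD), ball_in(b5,rmA), free(right)} \ {ball_in(b5,rmA), free(right)} = {ball_in(b4,rmD)}
  ∪ pre   = {ball_in(b4,rmD)} ∪ {carry(b5,right), robot_in(rmA)}
          = {ball_in(b4,rmD), carry(b5,right), robot_in(rmA)}

== RESULT ==
["ball_in(b4,rmD)", "carry(b5,right)", "robot_in(rmA)"]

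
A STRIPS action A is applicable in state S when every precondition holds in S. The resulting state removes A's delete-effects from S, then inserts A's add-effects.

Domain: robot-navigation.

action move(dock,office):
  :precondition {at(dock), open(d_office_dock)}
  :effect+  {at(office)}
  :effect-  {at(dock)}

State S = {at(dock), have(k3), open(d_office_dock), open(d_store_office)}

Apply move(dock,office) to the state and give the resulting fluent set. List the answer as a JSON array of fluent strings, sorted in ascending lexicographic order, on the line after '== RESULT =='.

Compute (S \ del) ∪ add:
  pre ⊆ S: {at(dock), open(d_office_dock)} ⊆ S  — applicable
  S \ del = {have(k3), open(d_office_dock), open(d_store_office)}
  ∪ add   = {at(office), have(k3), open(d_office_dock), open(d_store_office)}

== RESULT ==
["at(office)", "have(k3)", "open(d_office_dock)", "open(d_store_office)"]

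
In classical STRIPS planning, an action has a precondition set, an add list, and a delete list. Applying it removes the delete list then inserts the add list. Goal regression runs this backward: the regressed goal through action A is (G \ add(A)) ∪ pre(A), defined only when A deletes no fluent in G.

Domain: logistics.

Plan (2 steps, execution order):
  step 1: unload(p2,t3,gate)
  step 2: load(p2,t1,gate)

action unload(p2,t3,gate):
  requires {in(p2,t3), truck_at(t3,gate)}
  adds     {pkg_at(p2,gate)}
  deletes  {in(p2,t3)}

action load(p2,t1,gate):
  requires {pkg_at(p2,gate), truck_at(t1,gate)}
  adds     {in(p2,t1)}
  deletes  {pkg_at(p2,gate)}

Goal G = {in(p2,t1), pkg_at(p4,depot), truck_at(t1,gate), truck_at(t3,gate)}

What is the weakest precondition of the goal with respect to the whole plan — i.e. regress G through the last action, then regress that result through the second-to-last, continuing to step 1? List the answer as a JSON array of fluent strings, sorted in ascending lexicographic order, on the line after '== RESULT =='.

Work backward from the goal:
  through step 2 (load(p2,t1,gate)): drop {in(p2,t1)}, keep {pkg_at(p4,depot), truck_at(t1,gate), truck_at(t3,gate)}, require {pkg_at(p2,gate), truck_at(t1,gate)}
    → {pkg_at(p2,gate), pkg_at(p4,depot), truck_at(t1,gate), truck_at(t3,gate)}
  through step 1 (unload(p2,t3,gate)): drop {pkg_at(p2,gate)}, keep {pkg_at(p4,depot), truck_at(t1,gate), truck_at(t3,gate)}, require {in(p2,t3), truck_at(t3,gate)}
    → {in(p2,t3), pkg_at(p4,depot), truck_at(t1,gate), truck_at(t3,gate)}

== RESULT ==
["in(p2,t3)", "pkg_at(p4,depot)", "truck_at(t1,gate)", "truck_at(t3,gate)"]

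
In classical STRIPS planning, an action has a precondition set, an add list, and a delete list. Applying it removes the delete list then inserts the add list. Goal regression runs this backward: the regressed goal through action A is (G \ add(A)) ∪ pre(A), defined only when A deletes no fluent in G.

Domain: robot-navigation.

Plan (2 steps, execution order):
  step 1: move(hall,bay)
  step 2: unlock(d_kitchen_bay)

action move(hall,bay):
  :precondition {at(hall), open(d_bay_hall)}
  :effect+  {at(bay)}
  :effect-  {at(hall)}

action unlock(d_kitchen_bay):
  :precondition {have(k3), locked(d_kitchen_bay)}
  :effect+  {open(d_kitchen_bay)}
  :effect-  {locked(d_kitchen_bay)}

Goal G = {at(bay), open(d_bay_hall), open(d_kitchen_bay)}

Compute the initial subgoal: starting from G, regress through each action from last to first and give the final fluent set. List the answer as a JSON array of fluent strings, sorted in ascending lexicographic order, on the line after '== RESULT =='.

Regress step by step:
  through step 2 (unlock(d_kitchen_bay)): drop {open(d_kitchen_bay)}, keep {at(bay), open(d_bay_hall)}, require {have(k3), locked(d_kitchen_bay)}
    → {at(bay), have(k3), locked(d_kitchen_bay), open(d_bay_hall)}
  through step 1 (move(hall,bay)): drop {at(bay)}, keep {have(k3), locked(d_kitchen_bay), open(d_bay_hall)}, require {at(hall), open(d_bay_hall)}
    → {at(hall), have(k3), locked(d_kitchen_bay), open(d_bay_hall)}

== RESULT ==
["at(hall)", "have(k3)", "locked(d_kitchen_bay)", "open(d_bay_hall)"]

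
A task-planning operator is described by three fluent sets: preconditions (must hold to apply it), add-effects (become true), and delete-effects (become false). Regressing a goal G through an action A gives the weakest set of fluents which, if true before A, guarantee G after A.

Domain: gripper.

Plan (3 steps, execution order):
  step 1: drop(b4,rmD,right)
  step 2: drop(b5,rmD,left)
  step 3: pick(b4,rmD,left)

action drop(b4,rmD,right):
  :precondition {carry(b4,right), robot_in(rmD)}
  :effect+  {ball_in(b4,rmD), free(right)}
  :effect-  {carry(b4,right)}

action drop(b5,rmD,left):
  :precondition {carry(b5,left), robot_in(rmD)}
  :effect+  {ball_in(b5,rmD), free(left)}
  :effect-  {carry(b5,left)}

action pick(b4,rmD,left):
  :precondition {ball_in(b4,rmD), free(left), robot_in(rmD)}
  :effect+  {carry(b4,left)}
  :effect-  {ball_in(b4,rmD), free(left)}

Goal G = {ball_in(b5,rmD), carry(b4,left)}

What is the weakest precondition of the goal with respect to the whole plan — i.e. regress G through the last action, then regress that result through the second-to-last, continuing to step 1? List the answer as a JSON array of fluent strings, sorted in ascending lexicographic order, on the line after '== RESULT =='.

Work backward from the goal:
  through step 3 (pick(b4,rmD,left)): drop {carry(b4,left)}, keep {ball_in(b5,rmD)}, require {ball_in(b4,rmD), free(left), robot_in(rmD)}
    → {ball_in(b4,rmD), ball_in(b5,rmD), free(left), robot_in(rmD)}
  through step 2 (drop(b5,rmD,left)): drop {ball_in(b5,rmD), free(left)}, keep {ball_in(b4,rmD), robot_in(rmD)}, require {carry(b5,left), robot_in(rmD)}
    → {ball_in(b4,rmD), carry(b5,left), robot_in(rmD)}
  through step 1 (drop(b4,rmD,right)): drop {ball_in(b4,rmD)}, keep {carry(b5,left), robot_in(rmD)}, require {carry(b4,right), robot_in(rmD)}
    → {carry(b4,right), carry(b5,left), robot_in(rmD)}

== RESULT ==
["carry(b4,right)", "carry(b5,left)", "robot_in(rmD)"]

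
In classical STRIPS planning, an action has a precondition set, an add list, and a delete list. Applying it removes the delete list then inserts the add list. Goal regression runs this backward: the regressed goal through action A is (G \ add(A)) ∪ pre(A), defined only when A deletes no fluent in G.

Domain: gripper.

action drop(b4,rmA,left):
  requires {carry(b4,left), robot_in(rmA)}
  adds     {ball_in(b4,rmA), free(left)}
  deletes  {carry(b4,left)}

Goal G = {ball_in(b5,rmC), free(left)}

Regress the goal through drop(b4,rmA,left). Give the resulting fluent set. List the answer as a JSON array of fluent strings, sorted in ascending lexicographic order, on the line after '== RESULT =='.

Compute (G \ add) ∪ pre:
  G ∩ del = {}  (empty — regression defined)
  G \ add = {ball_in(b5,rmC), free(left)} \ {ball_in(b4,rmA), free(left)} = {ball_in(b5,rmC)}
  ∪ pre   = {ball_in(b5,rmC)} ∪ {carry(b4,left), robot_in(rmA)}
          = {ball_in(b5,rmC), carry(b4,left), robot_in(rmA)}

== RESULT ==
["ball_in(b5,rmC)", "carry(b4,left)", "robot_in(rmA)"]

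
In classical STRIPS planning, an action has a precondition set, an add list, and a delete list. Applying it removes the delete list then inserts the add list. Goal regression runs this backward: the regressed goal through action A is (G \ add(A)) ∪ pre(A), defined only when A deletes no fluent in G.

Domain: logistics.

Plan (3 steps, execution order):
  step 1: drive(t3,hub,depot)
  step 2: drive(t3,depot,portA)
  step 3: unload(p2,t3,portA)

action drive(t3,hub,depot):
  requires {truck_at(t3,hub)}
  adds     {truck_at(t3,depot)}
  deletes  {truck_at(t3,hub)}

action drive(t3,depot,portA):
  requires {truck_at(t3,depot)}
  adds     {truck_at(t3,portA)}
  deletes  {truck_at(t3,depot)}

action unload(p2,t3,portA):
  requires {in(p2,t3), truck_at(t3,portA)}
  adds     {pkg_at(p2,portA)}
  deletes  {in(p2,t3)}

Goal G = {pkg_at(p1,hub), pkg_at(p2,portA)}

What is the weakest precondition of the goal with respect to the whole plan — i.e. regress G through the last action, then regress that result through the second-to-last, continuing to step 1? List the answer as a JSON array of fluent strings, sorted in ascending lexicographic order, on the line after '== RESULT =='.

Work backward from the goal:
  through step 3 (unload(p2,t3,portA)): drop {pkg_at(p2,portA)}, keep {pkg_at(p1,hub)}, require {in(p2,t3), truck_at(t3,portA)}
    → {in(p2,t3), pkg_at(p1,hub), truck_at(t3,portA)}
  through step 2 (drive(t3,depot,portA)): drop {truck_at(t3,portA)}, keep {in(p2,t3), pkg_at(p1,hub)}, require {truck_at(t3,depot)}
    → {in(p2,t3), pkg_at(p1,hub), truck_at(t3,depot)}
  through step 1 (drive(t3,hub,depot)): drop {truck_at(t3,depot)}, keep {in(p2,t3), pkg_at(p1,hub)}, require {truck_at(t3,hub)}
    → {in(p2,t3), pkg_at(p1,hub), truck_at(t3,hub)}

== RESULT ==
["in(p2,t3)", "pkg_at(p1,hub)", "truck_at(t3,hub)"]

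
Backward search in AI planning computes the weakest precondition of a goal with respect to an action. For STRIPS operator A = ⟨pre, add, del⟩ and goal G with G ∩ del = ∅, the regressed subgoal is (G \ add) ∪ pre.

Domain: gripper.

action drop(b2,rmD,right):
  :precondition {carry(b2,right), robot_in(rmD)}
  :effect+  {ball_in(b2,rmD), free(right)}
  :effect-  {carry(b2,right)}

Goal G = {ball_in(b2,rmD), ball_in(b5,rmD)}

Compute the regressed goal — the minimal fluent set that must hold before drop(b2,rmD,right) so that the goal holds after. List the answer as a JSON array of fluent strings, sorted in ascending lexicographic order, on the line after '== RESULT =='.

Regress:
  G ∩ del = {}  (empty — regression defined)
  G \ add = {ball_in(b2,rmD), ball_in(b5,rmD)} \ {ball_in(b2,rmD), free(right)} = {ball_in(b5,rmD)}
  ∪ pre   = {ball_in(b5,rmD)} ∪ {carry(b2,right), robot_in(rmD)}
          = {ball_in(b5,rmD), carry(b2,right), robot_in(rmD)}

== RESULT ==
["ball_in(b5,rmD)", "carry(b2,right)", "robot_in(rmD)"]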